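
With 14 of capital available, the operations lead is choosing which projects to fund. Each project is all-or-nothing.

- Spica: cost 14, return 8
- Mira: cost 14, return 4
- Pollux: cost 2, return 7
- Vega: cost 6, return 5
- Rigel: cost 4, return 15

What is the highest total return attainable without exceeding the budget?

27

Vega + Rigel: cost 6 + 4 = 10 ≤ 14, return 5 + 15 = 20.
Pollux + Vega + Rigel: cost 2 + 6 + 4 = 12 ≤ 14, return 7 + 5 + 15 = 27.
Pollux + Rigel: cost 2 + 4 = 6 ≤ 14, return 7 + 15 = 22.
Best is Pollux, Vega, and Rigel with total return 27.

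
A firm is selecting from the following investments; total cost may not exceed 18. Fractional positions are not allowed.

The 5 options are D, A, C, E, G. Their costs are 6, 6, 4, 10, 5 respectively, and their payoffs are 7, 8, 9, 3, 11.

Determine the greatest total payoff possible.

Allowing fractional choices, the relaxed optimum would be about 31.5, but investments are indivisible.
D + C + G: cost 6 + 4 + 5 = 15 ≤ 18, payoff 7 + 9 + 11 = 27.
A + C + G: cost 6 + 4 + 5 = 15 ≤ 18, payoff 8 + 9 + 11 = 28.
Best is A, C, and G with total payoff 28.

28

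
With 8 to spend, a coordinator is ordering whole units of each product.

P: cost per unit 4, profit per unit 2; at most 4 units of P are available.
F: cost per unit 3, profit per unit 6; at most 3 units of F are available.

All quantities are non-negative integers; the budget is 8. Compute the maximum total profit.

This is a bounded integer knapsack.
F has the best ratio (6/3); taking only F gives at most 2×6 = 12 (stopped by the cost limit).
Optimal: 2×F: cost 6 ≤ 8, profit 2·6 = 12.

12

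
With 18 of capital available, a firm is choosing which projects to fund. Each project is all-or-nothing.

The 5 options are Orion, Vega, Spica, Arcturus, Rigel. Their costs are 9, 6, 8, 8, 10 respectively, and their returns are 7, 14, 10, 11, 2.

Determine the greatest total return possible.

Allowing fractional choices, the relaxed optimum would be about 30.0, but projects are indivisible.
Orion + Vega: cost 9 + 6 = 15 ≤ 18, return 7 + 14 = 21.
Vega + Spica: cost 6 + 8 = 14 ≤ 18, return 14 + 10 = 24.
Vega + Arcturus: cost 6 + 8 = 14 ≤ 18, return 14 + 11 = 25.
Best is Vega and Arcturus with total return 25.

25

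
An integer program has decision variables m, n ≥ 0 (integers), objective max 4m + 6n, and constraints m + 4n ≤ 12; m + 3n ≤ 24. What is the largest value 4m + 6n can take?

48

(m,n)=(12,0): 1·12+4·0=12≤12, 1·12+3·0=12≤24, objective 48.
(m,n)=(11,0): 1·11+4·0=11≤12, 1·11+3·0=11≤24, objective 44.
The best lattice point is (12,0), giving 48.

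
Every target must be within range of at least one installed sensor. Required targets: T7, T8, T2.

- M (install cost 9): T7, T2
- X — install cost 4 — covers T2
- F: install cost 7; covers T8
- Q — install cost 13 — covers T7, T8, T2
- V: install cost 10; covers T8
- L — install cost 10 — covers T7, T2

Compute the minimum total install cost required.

This is an integer covering problem.
The greedy cost-per-new-target heuristic would pick X and Q for 17, but a cheaper cover exists.
Q alone covers T7, T8, T2 — every target.
Total install cost: 13.
No cover costs less than 13.

13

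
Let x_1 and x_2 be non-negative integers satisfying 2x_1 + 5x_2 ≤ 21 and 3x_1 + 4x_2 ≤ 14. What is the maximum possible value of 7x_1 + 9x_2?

32

Relaxing integrality, the LP optimum is 32.67 at (x_1,x_2) = (4.67, 0), which is not an integer point.
(x_1,x_2)=(2,2): 2·2+5·2=14≤21, 3·2+4·2=14≤14, objective 32.
(x_1,x_2)=(3,1): 2·3+5·1=11≤21, 3·3+4·1=13≤14, objective 30.
No feasible integer point exceeds 32.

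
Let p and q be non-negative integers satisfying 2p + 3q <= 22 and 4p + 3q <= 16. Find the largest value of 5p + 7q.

35

Relaxing integrality, the LP optimum is 37.33 at (p,q) = (0, 5.33), which is not an integer point.
(p,q)=(0,5): 2·0+3·5=15≤22, 4·0+3·5=15≤16, objective 35.
(p,q)=(1,4): 2·1+3·4=14≤22, 4·1+3·4=16≤16, objective 33.
No feasible integer point exceeds 35.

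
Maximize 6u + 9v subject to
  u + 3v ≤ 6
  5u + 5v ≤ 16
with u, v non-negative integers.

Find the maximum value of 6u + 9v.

21

(u,v)=(2,1): 1·2+3·1=5≤6, 5·2+5·1=15≤16, objective 21.
(u,v)=(3,0): 1·3+3·0=3≤6, 5·3+5·0=15≤16, objective 18.
(u,v)=(0,2): 1·0+3·2=6≤6, 5·0+5·2=10≤16, objective 18.
(u,v)=(1,1): 1·1+3·1=4≤6, 5·1+5·1=10≤16, objective 15.
No feasible integer point exceeds 21.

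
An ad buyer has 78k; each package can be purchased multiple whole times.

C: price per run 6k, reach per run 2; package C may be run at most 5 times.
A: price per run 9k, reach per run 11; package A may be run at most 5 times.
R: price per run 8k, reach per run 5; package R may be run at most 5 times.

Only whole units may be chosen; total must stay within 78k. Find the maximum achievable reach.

This is a bounded integer knapsack.
1×C, 5×A, and 3×R: price 75 ≤ 78, reach 1·2 + 5·11 + 3·5 = 72.
5×A and 4×R: price 77 ≤ 78, reach 5·11 + 4·5 = 75.
Best is 75.

75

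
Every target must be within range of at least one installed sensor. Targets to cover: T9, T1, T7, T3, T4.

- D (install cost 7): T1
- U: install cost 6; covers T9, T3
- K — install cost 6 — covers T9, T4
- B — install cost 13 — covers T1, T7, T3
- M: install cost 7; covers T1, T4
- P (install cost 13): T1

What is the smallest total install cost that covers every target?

This is an integer covering problem.
The greedy cost-per-new-target heuristic would pick U, M, and B for 26, but a cheaper cover exists.
Choose K and B: together they cover T9, T1, T7, T3, T4 — every target.
Total install cost: 6 + 13 = 19.
No cover costs less than 19.

19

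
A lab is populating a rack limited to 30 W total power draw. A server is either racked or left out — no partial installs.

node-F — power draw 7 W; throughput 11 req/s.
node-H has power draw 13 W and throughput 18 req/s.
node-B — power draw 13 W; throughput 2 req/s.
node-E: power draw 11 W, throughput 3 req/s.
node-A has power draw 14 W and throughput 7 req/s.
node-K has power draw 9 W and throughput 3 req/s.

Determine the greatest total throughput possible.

Allowing fractional choices, the relaxed optimum would be about 34.0, but servers are indivisible.
node-F + node-H: power draw 7 + 13 = 20 ≤ 30, throughput 11 + 18 = 29.
node-F + node-H + node-K: power draw 7 + 13 + 9 = 29 ≤ 30, throughput 11 + 18 + 3 = 32.
node-H + node-A: power draw 13 + 14 = 27 ≤ 30, throughput 18 + 7 = 25.
Best is node-F, node-H, and node-K with total throughput 32.

32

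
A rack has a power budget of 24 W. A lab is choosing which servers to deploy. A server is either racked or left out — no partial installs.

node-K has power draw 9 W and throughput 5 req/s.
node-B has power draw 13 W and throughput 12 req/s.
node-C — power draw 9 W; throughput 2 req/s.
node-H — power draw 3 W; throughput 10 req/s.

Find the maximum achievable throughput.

Allowing fractional choices, the relaxed optimum would be about 26.4, but servers are indivisible.
node-K + node-C + node-H: power draw 9 + 9 + 3 = 21 ≤ 24, throughput 5 + 2 + 10 = 17.
node-B + node-H: power draw 13 + 3 = 16 ≤ 24, throughput 12 + 10 = 22.
node-K + node-B: power draw 9 + 13 = 22 ≤ 24, throughput 5 + 12 = 17.
Best is node-B and node-H with total throughput 22.

22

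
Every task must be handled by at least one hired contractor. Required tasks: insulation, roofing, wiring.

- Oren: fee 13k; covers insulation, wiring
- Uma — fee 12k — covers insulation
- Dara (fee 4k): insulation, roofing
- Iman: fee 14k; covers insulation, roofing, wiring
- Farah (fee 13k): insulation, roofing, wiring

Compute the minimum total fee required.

13

This is a weighted set-cover instance.
Farah alone covers insulation, roofing, wiring — every task.
Total fee: 13.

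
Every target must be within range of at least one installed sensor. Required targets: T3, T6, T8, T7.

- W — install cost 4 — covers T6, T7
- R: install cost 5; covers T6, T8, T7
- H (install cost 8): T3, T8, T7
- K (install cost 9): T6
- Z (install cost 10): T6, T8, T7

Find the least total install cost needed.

12

The greedy cost-per-new-target heuristic would pick R and H for 13, but a cheaper cover exists.
Choose W and H: together they cover T3, T6, T8, T7 — every target.
Total install cost: 4 + 8 = 12.
No cover costs less than 12.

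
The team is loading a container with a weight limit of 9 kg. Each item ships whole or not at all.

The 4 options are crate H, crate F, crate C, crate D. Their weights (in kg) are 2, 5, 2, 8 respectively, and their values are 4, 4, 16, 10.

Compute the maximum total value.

24

Treat it as a binary knapsack problem.
Allowing fractional choices, the relaxed optimum would be about 26.2, but items are indivisible.
crate H + crate C: weight 2 + 2 = 4 ≤ 9, value 4 + 16 = 20.
crate H + crate F + crate C: weight 2 + 5 + 2 = 9 ≤ 9, value 4 + 4 + 16 = 24.
Best is crate H, crate F, and crate C with total value 24.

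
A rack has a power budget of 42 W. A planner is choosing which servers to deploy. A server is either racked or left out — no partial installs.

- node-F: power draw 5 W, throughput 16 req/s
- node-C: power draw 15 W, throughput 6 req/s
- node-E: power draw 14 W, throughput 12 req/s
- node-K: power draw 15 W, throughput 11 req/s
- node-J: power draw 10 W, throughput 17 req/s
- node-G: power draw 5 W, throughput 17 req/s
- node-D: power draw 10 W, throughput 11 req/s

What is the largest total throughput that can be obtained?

62

Allowing fractional choices, the relaxed optimum would be about 71.3, but servers are indivisible.
node-F + node-K + node-J + node-G: power draw 5 + 15 + 10 + 5 = 35 ≤ 42, throughput 16 + 11 + 17 + 17 = 61.
node-F + node-E + node-J + node-G: power draw 5 + 14 + 10 + 5 = 34 ≤ 42, throughput 16 + 12 + 17 + 17 = 62.
node-F + node-J + node-G + node-D: power draw 5 + 10 + 5 + 10 = 30 ≤ 42, throughput 16 + 17 + 17 + 11 = 61.
Best is node-F, node-E, node-J, and node-G with total throughput 62.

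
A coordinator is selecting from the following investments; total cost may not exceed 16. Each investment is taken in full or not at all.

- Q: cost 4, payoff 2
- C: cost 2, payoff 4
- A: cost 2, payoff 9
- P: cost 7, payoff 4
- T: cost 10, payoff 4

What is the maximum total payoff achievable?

Take Q, C, A, and P: cost 4 + 2 + 2 + 7 = 15 ≤ 16, payoff 2 + 4 + 9 + 4 = 19.
No other feasible combination does better.

19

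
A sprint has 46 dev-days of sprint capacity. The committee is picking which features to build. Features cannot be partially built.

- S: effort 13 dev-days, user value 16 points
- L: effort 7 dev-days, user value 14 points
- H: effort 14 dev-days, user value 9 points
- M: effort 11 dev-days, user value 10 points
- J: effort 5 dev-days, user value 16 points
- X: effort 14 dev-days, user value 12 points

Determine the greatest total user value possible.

58

Allowing fractional choices, the relaxed optimum would be about 64.6, but features are indivisible.
S + L + J + X: effort 13 + 7 + 5 + 14 = 39 ≤ 46, user value 16 + 14 + 16 + 12 = 58.
S + L + M + J: effort 13 + 7 + 11 + 5 = 36 ≤ 46, user value 16 + 14 + 10 + 16 = 56.
S + L + H + J: effort 13 + 7 + 14 + 5 = 39 ≤ 46, user value 16 + 14 + 9 + 16 = 55.
Best is S, L, J, and X with total user value 58.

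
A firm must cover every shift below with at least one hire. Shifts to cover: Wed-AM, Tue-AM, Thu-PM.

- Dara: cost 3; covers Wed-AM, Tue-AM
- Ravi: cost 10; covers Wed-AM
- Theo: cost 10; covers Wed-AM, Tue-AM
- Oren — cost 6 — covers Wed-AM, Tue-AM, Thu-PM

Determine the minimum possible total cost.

The greedy cost-per-new-shift heuristic would pick Dara and Oren for 9, but a cheaper cover exists.
Oren alone covers Wed-AM, Tue-AM, Thu-PM — every shift.
Total cost: 6.
No cover costs less than 6.

6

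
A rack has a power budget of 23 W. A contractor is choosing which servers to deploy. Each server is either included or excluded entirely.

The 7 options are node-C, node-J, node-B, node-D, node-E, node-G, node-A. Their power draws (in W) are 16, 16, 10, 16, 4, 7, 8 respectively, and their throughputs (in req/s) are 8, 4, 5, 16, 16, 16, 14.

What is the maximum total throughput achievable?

46

Allowing fractional choices, the relaxed optimum would be about 50.0, but servers are indivisible.
node-B + node-E + node-A: power draw 10 + 4 + 8 = 22 ≤ 23, throughput 5 + 16 + 14 = 35.
node-E + node-G + node-A: power draw 4 + 7 + 8 = 19 ≤ 23, throughput 16 + 16 + 14 = 46.
node-B + node-E + node-G: power draw 10 + 4 + 7 = 21 ≤ 23, throughput 5 + 16 + 16 = 37.
Best is node-E, node-G, and node-A with total throughput 46.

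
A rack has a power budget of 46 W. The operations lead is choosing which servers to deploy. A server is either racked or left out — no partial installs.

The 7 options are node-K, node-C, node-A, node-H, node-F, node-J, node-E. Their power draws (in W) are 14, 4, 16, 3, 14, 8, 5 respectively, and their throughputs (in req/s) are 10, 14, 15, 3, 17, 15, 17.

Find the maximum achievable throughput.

73

node-A + node-H + node-F + node-J + node-E: power draw 16 + 3 + 14 + 8 + 5 = 46 ≤ 46, throughput 15 + 3 + 17 + 15 + 17 = 67.
node-K + node-C + node-F + node-J + node-E: power draw 14 + 4 + 14 + 8 + 5 = 45 ≤ 46, throughput 10 + 14 + 17 + 15 + 17 = 73.
node-C + node-H + node-F + node-J + node-E: power draw 4 + 3 + 14 + 8 + 5 = 34 ≤ 46, throughput 14 + 3 + 17 + 15 + 17 = 66.
Best is node-K, node-C, node-F, node-J, and node-E with total throughput 73.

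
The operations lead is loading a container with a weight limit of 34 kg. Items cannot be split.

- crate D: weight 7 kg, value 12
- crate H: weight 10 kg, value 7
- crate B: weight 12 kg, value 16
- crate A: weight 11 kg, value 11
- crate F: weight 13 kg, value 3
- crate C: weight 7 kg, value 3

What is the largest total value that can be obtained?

Treat it as a binary knapsack problem.
Allowing fractional choices, the relaxed optimum would be about 41.8, but items are indivisible.
crate D + crate B + crate A: weight 7 + 12 + 11 = 30 ≤ 34, value 12 + 16 + 11 = 39.
crate D + crate H + crate B: weight 7 + 10 + 12 = 29 ≤ 34, value 12 + 7 + 16 = 35.
crate H + crate B + crate A: weight 10 + 12 + 11 = 33 ≤ 34, value 7 + 16 + 11 = 34.
Best is crate D, crate B, and crate A with total value 39.

39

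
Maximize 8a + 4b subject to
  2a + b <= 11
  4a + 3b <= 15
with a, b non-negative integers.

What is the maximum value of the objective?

28

(a,b)=(3,1): 2·3+1·1=7≤11, 4·3+3·1=15≤15, objective 28.
(a,b)=(3,0): 2·3+1·0=6≤11, 4·3+3·0=12≤15, objective 24.
The best lattice point is (3,1), giving 28.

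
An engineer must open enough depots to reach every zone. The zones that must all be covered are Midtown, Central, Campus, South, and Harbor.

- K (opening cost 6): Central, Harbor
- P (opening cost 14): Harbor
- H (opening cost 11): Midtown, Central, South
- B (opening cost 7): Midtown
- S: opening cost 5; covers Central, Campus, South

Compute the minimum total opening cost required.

Choose K, B, and S: together they cover Midtown, Central, Campus, South, Harbor — every zone.
Total opening cost: 6 + 7 + 5 = 18.
No cover costs less than 18.

18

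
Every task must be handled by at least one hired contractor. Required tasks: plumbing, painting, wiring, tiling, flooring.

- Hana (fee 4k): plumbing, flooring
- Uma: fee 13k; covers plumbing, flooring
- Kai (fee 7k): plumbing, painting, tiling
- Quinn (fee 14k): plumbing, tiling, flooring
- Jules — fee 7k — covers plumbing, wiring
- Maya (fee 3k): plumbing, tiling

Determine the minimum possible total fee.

18

Choose Hana, Kai, and Jules: together they cover plumbing, painting, wiring, tiling, flooring — every task.
Total fee: 4 + 7 + 7 = 18.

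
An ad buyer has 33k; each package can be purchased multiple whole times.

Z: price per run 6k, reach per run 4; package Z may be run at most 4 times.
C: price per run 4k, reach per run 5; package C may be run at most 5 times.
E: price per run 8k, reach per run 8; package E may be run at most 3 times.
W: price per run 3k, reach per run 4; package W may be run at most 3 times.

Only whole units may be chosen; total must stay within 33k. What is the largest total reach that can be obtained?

Take 4×C, 1×E, and 3×W: price 33 ≤ 33, reach 4·5 + 1·8 + 3·4 = 40.
W has the best ratio (4/3) and is taken to its limit of 3; remaining capacity is filled optimally with the others.

40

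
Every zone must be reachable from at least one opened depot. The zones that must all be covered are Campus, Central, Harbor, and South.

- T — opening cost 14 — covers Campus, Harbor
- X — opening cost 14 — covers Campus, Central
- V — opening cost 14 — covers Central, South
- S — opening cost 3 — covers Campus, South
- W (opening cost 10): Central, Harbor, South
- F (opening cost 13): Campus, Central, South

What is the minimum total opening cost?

13

Choose S and W: together they cover Campus, Central, Harbor, South — every zone.
Total opening cost: 3 + 10 = 13.
No cover costs less than 13.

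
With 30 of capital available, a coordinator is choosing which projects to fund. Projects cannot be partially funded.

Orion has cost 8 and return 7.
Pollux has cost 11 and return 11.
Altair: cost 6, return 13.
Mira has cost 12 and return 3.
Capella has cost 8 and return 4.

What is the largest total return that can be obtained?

Take Orion, Pollux, and Altair: cost 8 + 11 + 6 = 25 ≤ 30, return 7 + 11 + 13 = 31.
No other feasible combination does better.

31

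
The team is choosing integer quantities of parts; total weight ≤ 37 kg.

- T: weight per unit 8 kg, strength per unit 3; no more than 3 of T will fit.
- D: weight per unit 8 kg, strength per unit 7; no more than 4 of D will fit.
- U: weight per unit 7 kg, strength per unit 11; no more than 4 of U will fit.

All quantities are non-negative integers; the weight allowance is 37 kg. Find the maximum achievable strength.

51

Take 1×D and 4×U: weight 36 ≤ 37, strength 1·7 + 4·11 = 51.
U has the best ratio (11/7) and is taken to its limit of 4; remaining capacity is filled optimally with the others.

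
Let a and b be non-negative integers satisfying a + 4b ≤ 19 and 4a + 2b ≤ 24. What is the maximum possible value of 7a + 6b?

47

(a,b)=(5,2) is feasible, giving 47.
(a,b)=(4,3) is feasible, giving 46.
(a,b)=(3,4) is feasible, giving 45.
The best lattice point is (5,2), giving 47.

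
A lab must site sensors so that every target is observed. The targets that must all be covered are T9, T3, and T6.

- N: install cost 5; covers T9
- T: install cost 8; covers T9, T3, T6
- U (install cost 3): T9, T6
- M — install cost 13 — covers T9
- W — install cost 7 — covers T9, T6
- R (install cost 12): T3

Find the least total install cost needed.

8

The greedy cost-per-new-target heuristic would pick U and T for 11, but a cheaper cover exists.
T alone covers T9, T3, T6 — every target.
Total install cost: 8.
No cover costs less than 8.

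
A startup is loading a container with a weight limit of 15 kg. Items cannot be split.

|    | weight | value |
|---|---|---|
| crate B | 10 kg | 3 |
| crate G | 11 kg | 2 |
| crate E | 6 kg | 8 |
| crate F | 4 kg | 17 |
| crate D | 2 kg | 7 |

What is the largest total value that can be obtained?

Allowing fractional choices, the relaxed optimum would be about 32.9, but items are indivisible.
crate E + crate F: weight 6 + 4 = 10 ≤ 15, value 8 + 17 = 25.
crate E + crate F + crate D: weight 6 + 4 + 2 = 12 ≤ 15, value 8 + 17 + 7 = 32.
Best is crate E, crate F, and crate D with total value 32.

32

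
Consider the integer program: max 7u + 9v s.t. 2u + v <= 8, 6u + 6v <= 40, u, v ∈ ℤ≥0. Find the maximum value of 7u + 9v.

(u,v)=(0,6): 2·0+1·6=6≤8, 6·0+6·6=36≤40, objective 54.
(u,v)=(1,5): 2·1+1·5=7≤8, 6·1+6·5=36≤40, objective 52.
(u,v)=(0,5): 2·0+1·5=5≤8, 6·0+6·5=30≤40, objective 45.
No feasible integer point exceeds 54.

54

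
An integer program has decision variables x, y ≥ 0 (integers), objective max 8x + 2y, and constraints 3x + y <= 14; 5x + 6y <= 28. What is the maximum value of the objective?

Relaxing integrality, the LP optimum is 37.33 at (x,y) = (4.67, 0), which is not an integer point.
(x,y)=(4,1): 3·4+1·1=13≤14, 5·4+6·1=26≤28, objective 34.
(x,y)=(4,0): 3·4+1·0=12≤14, 5·4+6·0=20≤28, objective 32.
(x,y)=(3,2): 3·3+1·2=11≤14, 5·3+6·2=27≤28, objective 28.
(x,y)=(3,1): 3·3+1·1=10≤14, 5·3+6·1=21≤28, objective 26.
The best lattice point is (4,1), giving 34.

34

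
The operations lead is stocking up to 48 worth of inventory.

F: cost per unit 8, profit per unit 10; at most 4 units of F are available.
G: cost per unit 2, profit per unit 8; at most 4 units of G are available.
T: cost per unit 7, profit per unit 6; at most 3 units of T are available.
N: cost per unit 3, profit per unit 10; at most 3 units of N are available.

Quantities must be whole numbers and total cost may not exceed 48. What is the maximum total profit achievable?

98

2×F, 4×G, 2×T, and 3×N: cost 47 ≤ 48, profit 2·10 + 4·8 + 2·6 + 3·10 = 94.
3×F, 4×G, 1×T, and 3×N: cost 48 ≤ 48, profit 3·10 + 4·8 + 1·6 + 3·10 = 98.
Best is 98.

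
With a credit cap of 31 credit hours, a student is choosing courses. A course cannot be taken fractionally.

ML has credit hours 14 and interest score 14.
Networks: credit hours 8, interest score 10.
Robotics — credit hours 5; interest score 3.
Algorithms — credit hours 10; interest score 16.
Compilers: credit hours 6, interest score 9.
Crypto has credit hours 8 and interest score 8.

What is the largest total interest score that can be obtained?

39

This is an integer program with binary decision variables.
Allowing fractional choices, the relaxed optimum would be about 42.0, but courses are indivisible.
Networks + Robotics + Algorithms + Compilers: credit hours 8 + 5 + 10 + 6 = 29 ≤ 31, interest score 10 + 3 + 16 + 9 = 38.
ML + Algorithms + Compilers: credit hours 14 + 10 + 6 = 30 ≤ 31, interest score 14 + 16 + 9 = 39.
Best is ML, Algorithms, and Compilers with total interest score 39.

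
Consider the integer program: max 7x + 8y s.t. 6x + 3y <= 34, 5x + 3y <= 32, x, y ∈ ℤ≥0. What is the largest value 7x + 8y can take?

(x,y)=(0,10) is feasible, giving 80.
(x,y)=(1,9) is feasible, giving 79.
The best lattice point is (0,10), giving 80.

80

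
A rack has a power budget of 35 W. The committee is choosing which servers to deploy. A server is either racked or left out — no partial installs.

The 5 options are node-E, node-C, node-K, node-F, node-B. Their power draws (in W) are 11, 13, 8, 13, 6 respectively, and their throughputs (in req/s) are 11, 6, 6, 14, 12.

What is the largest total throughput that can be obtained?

Take node-E, node-F, and node-B: power draw 11 + 13 + 6 = 30 ≤ 35, throughput 11 + 14 + 12 = 37.
No other feasible combination does better.

37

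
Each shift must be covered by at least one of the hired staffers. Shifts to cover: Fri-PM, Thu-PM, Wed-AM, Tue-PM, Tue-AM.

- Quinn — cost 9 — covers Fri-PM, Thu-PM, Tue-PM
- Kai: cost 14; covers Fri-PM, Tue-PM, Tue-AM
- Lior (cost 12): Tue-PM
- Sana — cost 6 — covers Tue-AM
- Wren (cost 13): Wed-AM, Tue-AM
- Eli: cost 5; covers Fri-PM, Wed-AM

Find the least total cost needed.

20

Choose Quinn, Sana, and Eli: together they cover Fri-PM, Thu-PM, Wed-AM, Tue-PM, Tue-AM — every shift.
Total cost: 9 + 6 + 5 = 20.
No cover costs less than 20.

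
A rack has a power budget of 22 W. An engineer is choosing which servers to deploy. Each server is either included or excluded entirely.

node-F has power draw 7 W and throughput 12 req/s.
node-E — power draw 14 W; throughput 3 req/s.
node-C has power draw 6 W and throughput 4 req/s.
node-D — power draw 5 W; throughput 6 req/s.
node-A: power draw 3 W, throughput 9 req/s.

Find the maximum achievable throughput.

31

Allowing fractional choices, the relaxed optimum would be about 31.2, but servers are indivisible.
node-F + node-D + node-A: power draw 7 + 5 + 3 = 15 ≤ 22, throughput 12 + 6 + 9 = 27.
node-F + node-C + node-D + node-A: power draw 7 + 6 + 5 + 3 = 21 ≤ 22, throughput 12 + 4 + 6 + 9 = 31.
Best is node-F, node-C, node-D, and node-A with total throughput 31.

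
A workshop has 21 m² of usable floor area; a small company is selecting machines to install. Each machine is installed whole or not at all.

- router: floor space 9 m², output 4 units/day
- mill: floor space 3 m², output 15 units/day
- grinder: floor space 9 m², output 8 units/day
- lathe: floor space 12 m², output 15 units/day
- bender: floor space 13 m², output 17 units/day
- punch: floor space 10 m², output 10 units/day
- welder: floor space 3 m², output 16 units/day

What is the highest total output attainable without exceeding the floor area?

Take mill, bender, and welder: floor space 3 + 13 + 3 = 19 ≤ 21, output 15 + 17 + 16 = 48.
No other feasible combination does better.

48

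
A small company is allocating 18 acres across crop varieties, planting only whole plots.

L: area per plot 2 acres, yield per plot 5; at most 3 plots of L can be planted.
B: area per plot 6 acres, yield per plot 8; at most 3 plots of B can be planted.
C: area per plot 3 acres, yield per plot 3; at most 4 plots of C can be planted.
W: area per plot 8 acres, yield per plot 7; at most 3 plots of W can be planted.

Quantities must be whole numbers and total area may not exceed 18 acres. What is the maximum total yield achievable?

3×L, 1×B, and 2×C: area 18 ≤ 18, yield 3·5 + 1·8 + 2·3 = 29.
3×L and 2×B: area 18 ≤ 18, yield 3·5 + 2·8 = 31.
Best is 31.

31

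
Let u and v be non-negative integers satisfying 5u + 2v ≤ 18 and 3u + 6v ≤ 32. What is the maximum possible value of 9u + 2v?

29

The continuous relaxation peaks at (3.6, 0) with value 32.40; rounding to a feasible lattice point costs some objective.
(u,v)=(3,1): 5·3+2·1=17≤18, 3·3+6·1=15≤32, objective 29.
(u,v)=(3,0): 5·3+2·0=15≤18, 3·3+6·0=9≤32, objective 27.
(u,v)=(2,2): 5·2+2·2=14≤18, 3·2+6·2=18≤32, objective 22.
(u,v)=(2,1): 5·2+2·1=12≤18, 3·2+6·1=12≤32, objective 20.
The best lattice point is (3,1), giving 29.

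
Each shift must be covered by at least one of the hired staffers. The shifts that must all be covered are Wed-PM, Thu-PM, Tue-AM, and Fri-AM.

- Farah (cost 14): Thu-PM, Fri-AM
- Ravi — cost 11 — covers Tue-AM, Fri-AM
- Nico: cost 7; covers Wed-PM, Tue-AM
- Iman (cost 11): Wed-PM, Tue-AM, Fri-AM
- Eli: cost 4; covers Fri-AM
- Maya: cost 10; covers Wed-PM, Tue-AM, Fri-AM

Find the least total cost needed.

This is an integer covering problem.
The greedy cost-per-new-shift heuristic would pick Maya and Farah for 24, but a cheaper cover exists.
Choose Farah and Nico: together they cover Wed-PM, Thu-PM, Tue-AM, Fri-AM — every shift.
Total cost: 14 + 7 = 21.
No cover costs less than 21.

21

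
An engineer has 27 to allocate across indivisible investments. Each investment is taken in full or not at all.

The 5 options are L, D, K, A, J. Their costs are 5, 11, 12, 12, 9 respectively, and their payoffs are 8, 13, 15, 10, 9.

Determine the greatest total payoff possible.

32

Take L, K, and J: cost 5 + 12 + 9 = 26 ≤ 27, payoff 8 + 15 + 9 = 32.
No other feasible combination does better.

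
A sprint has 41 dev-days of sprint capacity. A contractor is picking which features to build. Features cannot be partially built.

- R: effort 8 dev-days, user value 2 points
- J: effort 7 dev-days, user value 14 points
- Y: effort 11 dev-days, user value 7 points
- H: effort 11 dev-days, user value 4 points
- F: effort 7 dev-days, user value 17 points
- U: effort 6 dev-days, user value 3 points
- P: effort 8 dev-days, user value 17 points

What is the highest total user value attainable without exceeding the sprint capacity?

58

Take J, Y, F, U, and P: effort 7 + 11 + 7 + 6 + 8 = 39 ≤ 41, user value 14 + 7 + 17 + 3 + 17 = 58.
No other feasible combination does better.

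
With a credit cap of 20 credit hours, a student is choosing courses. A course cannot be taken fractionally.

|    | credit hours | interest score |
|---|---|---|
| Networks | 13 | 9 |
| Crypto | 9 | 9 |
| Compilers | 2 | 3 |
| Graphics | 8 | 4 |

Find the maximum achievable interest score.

16

Allowing fractional choices, the relaxed optimum would be about 18.2, but courses are indivisible.
Crypto + Compilers + Graphics: credit hours 9 + 2 + 8 = 19 ≤ 20, interest score 9 + 3 + 4 = 16.
Crypto + Graphics: credit hours 9 + 8 = 17 ≤ 20, interest score 9 + 4 = 13.
Best is Crypto, Compilers, and Graphics with total interest score 16.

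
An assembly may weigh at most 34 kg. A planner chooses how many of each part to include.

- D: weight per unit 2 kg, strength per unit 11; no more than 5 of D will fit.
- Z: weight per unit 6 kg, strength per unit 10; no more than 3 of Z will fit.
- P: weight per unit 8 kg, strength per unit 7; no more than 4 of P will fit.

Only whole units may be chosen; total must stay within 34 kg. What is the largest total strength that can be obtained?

5×D and 3×Z: weight 28 ≤ 34, strength 5·11 + 3·10 = 85.
5×D, 2×Z, and 1×P: weight 30 ≤ 34, strength 5·11 + 2·10 + 1·7 = 82.
Best is 85.

85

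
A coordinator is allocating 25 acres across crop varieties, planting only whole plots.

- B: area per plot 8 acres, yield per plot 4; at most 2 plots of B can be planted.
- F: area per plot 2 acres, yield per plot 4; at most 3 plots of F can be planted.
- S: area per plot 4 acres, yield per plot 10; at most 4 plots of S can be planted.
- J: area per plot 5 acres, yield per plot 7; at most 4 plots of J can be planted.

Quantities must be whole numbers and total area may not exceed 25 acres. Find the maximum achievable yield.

This is a bounded integer knapsack.
Take 2×F, 4×S, and 1×J: area 25 ≤ 25, yield 2·4 + 4·10 + 1·7 = 55.
S has the best ratio (10/4) and is taken to its limit of 4; remaining capacity is filled optimally with the others.

55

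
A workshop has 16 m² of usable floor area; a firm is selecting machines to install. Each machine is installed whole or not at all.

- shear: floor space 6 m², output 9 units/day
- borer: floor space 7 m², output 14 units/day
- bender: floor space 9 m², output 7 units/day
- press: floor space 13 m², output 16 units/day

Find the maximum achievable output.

Take shear and borer: floor space 6 + 7 = 13 ≤ 16, output 9 + 14 = 23.
No other feasible combination does better.

23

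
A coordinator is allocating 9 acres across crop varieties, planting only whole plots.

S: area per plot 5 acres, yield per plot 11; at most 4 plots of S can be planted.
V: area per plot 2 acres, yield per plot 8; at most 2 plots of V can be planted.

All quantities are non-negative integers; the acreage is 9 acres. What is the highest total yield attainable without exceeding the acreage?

V has the best ratio (8/2); taking only V gives at most 2×8 = 16 (stopped by the supply cap of 2).
Mixing does better — 1×S and 2×V: area 9 ≤ 9, yield 1·11 + 2·8 = 27.

27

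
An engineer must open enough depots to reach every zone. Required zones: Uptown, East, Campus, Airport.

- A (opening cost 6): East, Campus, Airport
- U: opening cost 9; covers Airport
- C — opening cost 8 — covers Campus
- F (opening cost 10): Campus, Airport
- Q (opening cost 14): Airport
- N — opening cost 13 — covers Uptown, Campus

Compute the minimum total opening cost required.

Choose A and N: together they cover Uptown, East, Campus, Airport — every zone.
Total opening cost: 6 + 13 = 19.
No cover costs less than 19.

19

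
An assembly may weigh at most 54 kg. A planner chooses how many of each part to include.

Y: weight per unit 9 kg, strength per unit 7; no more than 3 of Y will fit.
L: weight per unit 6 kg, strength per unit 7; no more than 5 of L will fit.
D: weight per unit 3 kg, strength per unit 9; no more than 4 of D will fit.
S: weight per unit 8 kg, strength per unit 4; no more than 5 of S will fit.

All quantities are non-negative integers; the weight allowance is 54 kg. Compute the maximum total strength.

78

2×Y, 4×L, and 4×D: weight 54 ≤ 54, strength 2·7 + 4·7 + 4·9 = 78.
1×Y, 5×L, and 4×D: weight 51 ≤ 54, strength 1·7 + 5·7 + 4·9 = 78.
Best is 78.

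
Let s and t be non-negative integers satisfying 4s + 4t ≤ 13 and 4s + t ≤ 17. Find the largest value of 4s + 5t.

(s,t)=(0,3): 4·0+4·3=12≤13, 4·0+1·3=3≤17, objective 15.
(s,t)=(1,2): 4·1+4·2=12≤13, 4·1+1·2=6≤17, objective 14.
(s,t)=(0,2): 4·0+4·2=8≤13, 4·0+1·2=2≤17, objective 10.
Maximum is 15 at (s,t)=(0,3).

15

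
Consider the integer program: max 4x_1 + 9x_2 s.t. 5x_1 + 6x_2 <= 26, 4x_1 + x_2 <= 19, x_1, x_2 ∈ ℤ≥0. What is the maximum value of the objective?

Relaxing integrality, the LP optimum is 39.00 at (x_1,x_2) = (0, 4.33), which is not an integer point.
(x_1,x_2)=(0,4): 5·0+6·4=24≤26, 4·0+1·4=4≤19, objective 36.
(x_1,x_2)=(1,3): 5·1+6·3=23≤26, 4·1+1·3=7≤19, objective 31.
(x_1,x_2)=(0,3): 5·0+6·3=18≤26, 4·0+1·3=3≤19, objective 27.
No feasible integer point exceeds 36.

36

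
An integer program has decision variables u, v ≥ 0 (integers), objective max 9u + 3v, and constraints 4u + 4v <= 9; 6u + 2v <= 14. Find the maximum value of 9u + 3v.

18

(u,v)=(2,0) is feasible, giving 18.
(u,v)=(1,1) is feasible, giving 12.
(u,v)=(1,0) is feasible, giving 9.
No feasible integer point exceeds 18.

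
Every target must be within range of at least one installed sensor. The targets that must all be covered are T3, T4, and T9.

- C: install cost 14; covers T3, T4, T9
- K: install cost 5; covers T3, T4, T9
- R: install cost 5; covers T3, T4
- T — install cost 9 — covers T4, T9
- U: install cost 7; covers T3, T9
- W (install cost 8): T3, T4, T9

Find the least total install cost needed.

5

K alone covers T3, T4, T9 — every target.
Total install cost: 5.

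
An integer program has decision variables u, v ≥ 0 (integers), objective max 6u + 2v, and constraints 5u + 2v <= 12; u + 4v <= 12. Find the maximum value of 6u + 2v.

14

Relaxing integrality, the LP optimum is 14.40 at (u,v) = (2.4, 0), which is not an integer point.
(u,v)=(2,1) is feasible, giving 14.
(u,v)=(2,0) is feasible, giving 12.
(u,v)=(1,2) is feasible, giving 10.
No feasible integer point exceeds 14.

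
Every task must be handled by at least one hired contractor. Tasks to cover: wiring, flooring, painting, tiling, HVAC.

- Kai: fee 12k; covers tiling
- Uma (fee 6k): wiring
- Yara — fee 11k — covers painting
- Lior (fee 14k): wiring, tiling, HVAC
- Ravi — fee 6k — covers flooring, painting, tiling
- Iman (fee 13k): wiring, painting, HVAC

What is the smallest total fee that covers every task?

19

This is an integer covering problem.
The greedy cost-per-new-task heuristic would pick Ravi, Uma, and Iman for 25, but a cheaper cover exists.
Choose Ravi and Iman: together they cover wiring, flooring, painting, tiling, HVAC — every task.
Total fee: 6 + 13 = 19.
No cover costs less than 19.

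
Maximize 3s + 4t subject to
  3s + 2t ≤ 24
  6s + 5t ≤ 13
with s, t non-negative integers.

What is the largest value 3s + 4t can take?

The continuous relaxation peaks at (0, 2.6) with value 10.40; rounding to a feasible lattice point costs some objective.
(s,t)=(0,2): 3·0+2·2=4≤24, 6·0+5·2=10≤13, objective 8.
(s,t)=(1,1): 3·1+2·1=5≤24, 6·1+5·1=11≤13, objective 7.
(s,t)=(0,1): 3·0+2·1=2≤24, 6·0+5·1=5≤13, objective 4.
Maximum is 8 at (s,t)=(0,2).

8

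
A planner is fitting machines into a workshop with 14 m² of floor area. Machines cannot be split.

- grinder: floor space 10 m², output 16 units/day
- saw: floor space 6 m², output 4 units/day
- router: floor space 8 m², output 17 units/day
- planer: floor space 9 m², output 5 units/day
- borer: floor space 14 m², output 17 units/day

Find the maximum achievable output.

Allowing fractional choices, the relaxed optimum would be about 26.6, but machines are indivisible.
saw + router: floor space 6 + 8 = 14 ≤ 14, output 4 + 17 = 21.
router: floor space 8 ≤ 14, output 17.
borer: floor space 14 ≤ 14, output 17.
Best is saw and router with total output 21.

21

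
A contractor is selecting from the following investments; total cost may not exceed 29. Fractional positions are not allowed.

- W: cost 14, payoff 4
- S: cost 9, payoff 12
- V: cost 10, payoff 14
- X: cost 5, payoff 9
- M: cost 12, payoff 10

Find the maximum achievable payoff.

Allowing fractional choices, the relaxed optimum would be about 39.2, but investments are indivisible.
V + X + M: cost 10 + 5 + 12 = 27 ≤ 29, payoff 14 + 9 + 10 = 33.
S + V + X: cost 9 + 10 + 5 = 24 ≤ 29, payoff 12 + 14 + 9 = 35.
Best is S, V, and X with total payoff 35.

35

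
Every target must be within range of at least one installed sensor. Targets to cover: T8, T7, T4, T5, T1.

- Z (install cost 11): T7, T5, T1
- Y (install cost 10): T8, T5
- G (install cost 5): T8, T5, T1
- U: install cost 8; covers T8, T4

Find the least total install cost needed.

This is an integer covering problem.
The greedy cost-per-new-target heuristic would pick G, U, and Z for 24, but a cheaper cover exists.
Choose Z and U: together they cover T8, T7, T4, T5, T1 — every target.
Total install cost: 11 + 8 = 19.
No cover costs less than 19.

19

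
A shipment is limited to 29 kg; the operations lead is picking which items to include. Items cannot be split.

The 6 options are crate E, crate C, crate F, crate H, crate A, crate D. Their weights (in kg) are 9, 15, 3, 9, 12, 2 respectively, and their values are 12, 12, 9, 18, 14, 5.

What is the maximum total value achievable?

Allowing fractional choices, the relaxed optimum would be about 51.0, but items are indivisible.
crate C + crate F + crate H + crate D: weight 15 + 3 + 9 + 2 = 29 ≤ 29, value 12 + 9 + 18 + 5 = 44.
crate E + crate F + crate H + crate D: weight 9 + 3 + 9 + 2 = 23 ≤ 29, value 12 + 9 + 18 + 5 = 44.
crate F + crate H + crate A + crate D: weight 3 + 9 + 12 + 2 = 26 ≤ 29, value 9 + 18 + 14 + 5 = 46.
Best is crate F, crate H, crate A, and crate D with total value 46.

46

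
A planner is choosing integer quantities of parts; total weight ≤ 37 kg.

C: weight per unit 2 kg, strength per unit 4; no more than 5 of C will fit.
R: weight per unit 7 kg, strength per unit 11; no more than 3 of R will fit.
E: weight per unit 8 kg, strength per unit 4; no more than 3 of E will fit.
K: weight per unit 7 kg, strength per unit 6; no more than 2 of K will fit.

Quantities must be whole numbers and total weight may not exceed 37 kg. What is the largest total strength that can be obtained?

Take 4×C, 3×R, and 1×K: weight 36 ≤ 37, strength 4·4 + 3·11 + 1·6 = 55.
No other integer combination yields more.

55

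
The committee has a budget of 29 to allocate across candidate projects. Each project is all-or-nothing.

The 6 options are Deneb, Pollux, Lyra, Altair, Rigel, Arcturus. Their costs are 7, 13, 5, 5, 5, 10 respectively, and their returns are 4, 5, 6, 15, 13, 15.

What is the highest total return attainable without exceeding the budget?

49

Lyra + Altair + Rigel + Arcturus: cost 5 + 5 + 5 + 10 = 25 ≤ 29, return 6 + 15 + 13 + 15 = 49.
Altair + Rigel + Arcturus: cost 5 + 5 + 10 = 20 ≤ 29, return 15 + 13 + 15 = 43.
Deneb + Altair + Rigel + Arcturus: cost 7 + 5 + 5 + 10 = 27 ≤ 29, return 4 + 15 + 13 + 15 = 47.
Best is Lyra, Altair, Rigel, and Arcturus with total return 49.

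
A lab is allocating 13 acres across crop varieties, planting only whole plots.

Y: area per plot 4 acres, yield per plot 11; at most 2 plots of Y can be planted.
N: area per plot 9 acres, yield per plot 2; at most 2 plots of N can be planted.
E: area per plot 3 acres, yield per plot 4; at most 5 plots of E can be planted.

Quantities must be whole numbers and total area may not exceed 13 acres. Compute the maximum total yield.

This is a bounded integer knapsack.
Y has the best ratio (11/4); taking only Y gives at most 2×11 = 22 (stopped by the supply cap of 2).
Mixing does better — 2×Y and 1×E: area 11 ≤ 13, yield 2·11 + 1·4 = 26.

26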